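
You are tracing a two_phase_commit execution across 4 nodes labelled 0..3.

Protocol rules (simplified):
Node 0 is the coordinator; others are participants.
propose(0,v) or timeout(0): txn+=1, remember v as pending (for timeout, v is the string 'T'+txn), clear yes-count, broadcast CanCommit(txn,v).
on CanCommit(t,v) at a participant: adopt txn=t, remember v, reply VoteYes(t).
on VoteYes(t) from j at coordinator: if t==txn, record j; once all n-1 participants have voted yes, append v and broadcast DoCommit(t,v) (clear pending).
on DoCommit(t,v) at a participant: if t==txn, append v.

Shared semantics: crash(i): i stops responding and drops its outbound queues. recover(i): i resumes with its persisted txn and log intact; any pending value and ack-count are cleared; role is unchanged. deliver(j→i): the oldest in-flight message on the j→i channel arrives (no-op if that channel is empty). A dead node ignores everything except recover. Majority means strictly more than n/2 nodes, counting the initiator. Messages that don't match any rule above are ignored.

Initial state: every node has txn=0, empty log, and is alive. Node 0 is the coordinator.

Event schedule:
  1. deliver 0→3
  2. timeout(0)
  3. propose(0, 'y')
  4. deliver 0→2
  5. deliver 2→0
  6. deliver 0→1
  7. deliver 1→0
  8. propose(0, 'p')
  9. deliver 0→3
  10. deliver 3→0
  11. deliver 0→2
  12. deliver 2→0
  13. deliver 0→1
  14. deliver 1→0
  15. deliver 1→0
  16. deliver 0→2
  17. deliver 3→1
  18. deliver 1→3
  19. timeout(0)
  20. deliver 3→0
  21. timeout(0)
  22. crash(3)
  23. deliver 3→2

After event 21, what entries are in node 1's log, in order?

empty

after 1 — deliver 0→3: ·
after 2 — timeout(0): n0:coor/t1/[-]
after 3 — propose(0,'y'): n0:coor/t2/[-]
after 4 — deliver 0→2: n2:part/t1/[-]
after 5 — deliver 2→0: ·
after 6 — deliver 0→1: n1:part/t1/[-]
after 7 — deliver 1→0: ·
after 8 — propose(0,'p'): n0:coor/t3/[-]
after 9 — deliver 0→3: n3:part/t1/[-]
after 10 — deliver 3→0: ·
after 11 — deliver 0→2: n2:part/t2/[-]
after 12 — deliver 2→0: ·
after 13 — deliver 0→1: n1:part/t2/[-]
after 14 — deliver 1→0: ·
after 15 — deliver 1→0: ·
after 16 — deliver 0→2: n2:part/t3/[-]
after 17 — deliver 3→1: ·
after 18 — deliver 1→3: ·
after 19 — timeout(0): n0:coor/t4/[-]
after 20 — deliver 3→0: ·
after 21 — timeout(0): n0:coor/t5/[-]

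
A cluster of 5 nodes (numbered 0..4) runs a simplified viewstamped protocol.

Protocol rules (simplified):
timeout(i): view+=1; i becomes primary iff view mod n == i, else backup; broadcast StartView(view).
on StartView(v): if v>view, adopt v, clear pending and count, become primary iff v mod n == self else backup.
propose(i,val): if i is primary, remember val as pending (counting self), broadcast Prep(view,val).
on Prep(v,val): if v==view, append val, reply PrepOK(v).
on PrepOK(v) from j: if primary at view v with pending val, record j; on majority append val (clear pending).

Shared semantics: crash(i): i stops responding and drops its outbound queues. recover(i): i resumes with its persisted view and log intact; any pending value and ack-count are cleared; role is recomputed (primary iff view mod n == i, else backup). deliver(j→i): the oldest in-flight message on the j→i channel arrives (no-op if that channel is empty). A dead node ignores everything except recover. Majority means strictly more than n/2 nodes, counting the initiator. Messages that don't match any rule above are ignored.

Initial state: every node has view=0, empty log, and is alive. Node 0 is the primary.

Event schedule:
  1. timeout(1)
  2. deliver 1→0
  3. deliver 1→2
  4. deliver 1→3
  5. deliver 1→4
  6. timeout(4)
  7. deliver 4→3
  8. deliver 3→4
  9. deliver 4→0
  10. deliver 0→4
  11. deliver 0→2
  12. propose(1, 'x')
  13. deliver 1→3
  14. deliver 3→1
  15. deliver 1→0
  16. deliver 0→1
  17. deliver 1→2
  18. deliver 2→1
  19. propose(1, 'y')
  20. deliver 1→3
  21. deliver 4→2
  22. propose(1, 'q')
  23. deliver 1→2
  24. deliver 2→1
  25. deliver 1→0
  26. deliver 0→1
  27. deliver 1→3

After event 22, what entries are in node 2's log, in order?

x

e1 timeout(1): 1[prim,v=1,-]
e2 deliver 1→0: 0[back,v=1,-]
e3 deliver 1→2: 2[back,v=1,-]
e4 deliver 1→3: 3[back,v=1,-]
e5 deliver 1→4: 4[back,v=1,-]
e6 timeout(4): 4[back,v=2,-]
e7 deliver 4→3: 3[back,v=2,-]
e8 deliver 3→4: ·
e9 deliver 4→0: 0[back,v=2,-]
e10 deliver 0→4: ·
e11 deliver 0→2: ·
e12 propose(1,'x'): ·
e13 deliver 1→3: ·
e14 deliver 3→1: ·
e15 deliver 1→0: ·
e16 deliver 0→1: ·
e17 deliver 1→2: 2[back,v=1,x]
e18 deliver 2→1: ·
e19 propose(1,'y'): ·
e20 deliver 1→3: ·
e21 deliver 4→2: 2[prim,v=2,x]
e22 propose(1,'q'): ·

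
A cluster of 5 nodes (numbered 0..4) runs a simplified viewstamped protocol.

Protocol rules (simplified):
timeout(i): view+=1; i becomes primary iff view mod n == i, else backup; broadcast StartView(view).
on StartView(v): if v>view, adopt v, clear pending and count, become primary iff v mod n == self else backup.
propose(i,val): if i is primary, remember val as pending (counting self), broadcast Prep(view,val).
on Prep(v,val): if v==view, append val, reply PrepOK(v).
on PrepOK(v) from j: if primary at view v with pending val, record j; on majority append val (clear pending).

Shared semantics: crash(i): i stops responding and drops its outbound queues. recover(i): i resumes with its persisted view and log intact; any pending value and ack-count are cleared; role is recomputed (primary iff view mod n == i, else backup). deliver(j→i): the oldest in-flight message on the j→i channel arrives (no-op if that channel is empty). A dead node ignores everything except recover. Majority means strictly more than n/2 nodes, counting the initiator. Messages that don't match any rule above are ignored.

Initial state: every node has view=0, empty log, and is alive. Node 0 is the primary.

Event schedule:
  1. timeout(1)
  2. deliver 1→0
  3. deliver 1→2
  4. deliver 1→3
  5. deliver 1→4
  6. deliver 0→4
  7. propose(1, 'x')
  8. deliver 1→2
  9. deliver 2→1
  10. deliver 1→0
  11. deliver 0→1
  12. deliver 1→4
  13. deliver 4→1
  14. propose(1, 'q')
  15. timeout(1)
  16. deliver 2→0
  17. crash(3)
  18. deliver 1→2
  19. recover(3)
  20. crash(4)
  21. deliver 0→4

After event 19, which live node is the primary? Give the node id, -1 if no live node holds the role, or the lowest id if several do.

-1

step 1 timeout(1): 1={prim,v=1,log=-}
step 2 deliver 1→0: 0={back,v=1,log=-}
step 3 deliver 1→2: 2={back,v=1,log=-}
step 4 deliver 1→3: 3={back,v=1,log=-}
step 5 deliver 1→4: 4={back,v=1,log=-}
step 6 deliver 0→4: —
step 7 propose(1,'x'): —
step 8 deliver 1→2: 2={back,v=1,log=x}
step 9 deliver 2→1: —
step 10 deliver 1→0: 0={back,v=1,log=x}
step 11 deliver 0→1: 1={prim,v=1,log=x}
step 12 deliver 1→4: 4={back,v=1,log=x}
step 13 deliver 4→1: —
step 14 propose(1,'q'): —
step 15 timeout(1): 1={back,v=2,log=x}
step 16 deliver 2→0: —
step 17 crash(3): 3={✗back,v=1,log=-}
step 18 deliver 1→2: 2={back,v=1,log=x,q}
step 19 recover(3): 3={back,v=1,log=-}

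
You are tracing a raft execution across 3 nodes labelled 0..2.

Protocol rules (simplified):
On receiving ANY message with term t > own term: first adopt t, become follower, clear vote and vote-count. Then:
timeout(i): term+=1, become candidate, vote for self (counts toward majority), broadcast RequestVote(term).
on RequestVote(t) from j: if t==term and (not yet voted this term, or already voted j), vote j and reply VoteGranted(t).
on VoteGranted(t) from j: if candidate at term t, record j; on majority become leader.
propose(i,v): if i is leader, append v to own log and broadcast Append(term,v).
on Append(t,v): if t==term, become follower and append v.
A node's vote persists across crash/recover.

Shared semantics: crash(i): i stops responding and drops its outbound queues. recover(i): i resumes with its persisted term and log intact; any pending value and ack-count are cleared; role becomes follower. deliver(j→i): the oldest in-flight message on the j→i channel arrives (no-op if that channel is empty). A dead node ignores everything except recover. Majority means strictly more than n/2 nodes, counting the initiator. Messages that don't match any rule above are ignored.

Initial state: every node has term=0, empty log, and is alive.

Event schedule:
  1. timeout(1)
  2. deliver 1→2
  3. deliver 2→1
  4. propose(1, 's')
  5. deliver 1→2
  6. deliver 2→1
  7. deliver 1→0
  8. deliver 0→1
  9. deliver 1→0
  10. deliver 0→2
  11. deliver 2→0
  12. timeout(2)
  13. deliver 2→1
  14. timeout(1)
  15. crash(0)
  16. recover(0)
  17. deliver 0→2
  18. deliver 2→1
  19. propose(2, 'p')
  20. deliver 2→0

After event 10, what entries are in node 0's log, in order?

s

1. timeout(1):  <1:cand t1 ->
2. deliver 1→2:  <2:foll t1 ->
3. deliver 2→1:  <1:lead t1 ->
4. propose(1,'s'):  <1:lead t1 s>
5. deliver 1→2:  <2:foll t1 s>
6. deliver 2→1:  nop
7. deliver 1→0:  <0:foll t1 ->
8. deliver 0→1:  nop
9. deliver 1→0:  <0:foll t1 s>
10. deliver 0→2:  nop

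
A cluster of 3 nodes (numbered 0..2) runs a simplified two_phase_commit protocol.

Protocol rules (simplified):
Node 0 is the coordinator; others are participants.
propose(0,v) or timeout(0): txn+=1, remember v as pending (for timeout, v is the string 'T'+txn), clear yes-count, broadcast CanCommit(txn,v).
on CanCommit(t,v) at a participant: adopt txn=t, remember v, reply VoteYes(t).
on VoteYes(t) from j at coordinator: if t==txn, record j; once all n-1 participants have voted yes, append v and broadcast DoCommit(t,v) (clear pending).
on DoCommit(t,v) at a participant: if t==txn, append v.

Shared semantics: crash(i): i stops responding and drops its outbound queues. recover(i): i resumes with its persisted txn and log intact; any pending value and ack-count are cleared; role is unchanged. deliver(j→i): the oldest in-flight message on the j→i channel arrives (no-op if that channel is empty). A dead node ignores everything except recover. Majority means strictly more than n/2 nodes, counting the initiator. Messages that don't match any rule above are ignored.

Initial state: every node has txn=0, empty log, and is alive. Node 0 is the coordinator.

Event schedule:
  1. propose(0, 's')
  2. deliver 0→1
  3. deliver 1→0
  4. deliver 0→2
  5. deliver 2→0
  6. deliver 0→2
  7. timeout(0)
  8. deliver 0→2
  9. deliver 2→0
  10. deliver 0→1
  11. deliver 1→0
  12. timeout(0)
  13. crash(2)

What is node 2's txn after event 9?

e1 propose(0,'s'): 0[coor,t=1,-]
e2 deliver 0→1: 1[part,t=1,-]
e3 deliver 1→0: ·
e4 deliver 0→2: 2[part,t=1,-]
e5 deliver 2→0: 0[coor,t=1,s]
e6 deliver 0→2: 2[part,t=1,s]
e7 timeout(0): 0[coor,t=2,s]
e8 deliver 0→2: 2[part,t=2,s]
e9 deliver 2→0: ·

2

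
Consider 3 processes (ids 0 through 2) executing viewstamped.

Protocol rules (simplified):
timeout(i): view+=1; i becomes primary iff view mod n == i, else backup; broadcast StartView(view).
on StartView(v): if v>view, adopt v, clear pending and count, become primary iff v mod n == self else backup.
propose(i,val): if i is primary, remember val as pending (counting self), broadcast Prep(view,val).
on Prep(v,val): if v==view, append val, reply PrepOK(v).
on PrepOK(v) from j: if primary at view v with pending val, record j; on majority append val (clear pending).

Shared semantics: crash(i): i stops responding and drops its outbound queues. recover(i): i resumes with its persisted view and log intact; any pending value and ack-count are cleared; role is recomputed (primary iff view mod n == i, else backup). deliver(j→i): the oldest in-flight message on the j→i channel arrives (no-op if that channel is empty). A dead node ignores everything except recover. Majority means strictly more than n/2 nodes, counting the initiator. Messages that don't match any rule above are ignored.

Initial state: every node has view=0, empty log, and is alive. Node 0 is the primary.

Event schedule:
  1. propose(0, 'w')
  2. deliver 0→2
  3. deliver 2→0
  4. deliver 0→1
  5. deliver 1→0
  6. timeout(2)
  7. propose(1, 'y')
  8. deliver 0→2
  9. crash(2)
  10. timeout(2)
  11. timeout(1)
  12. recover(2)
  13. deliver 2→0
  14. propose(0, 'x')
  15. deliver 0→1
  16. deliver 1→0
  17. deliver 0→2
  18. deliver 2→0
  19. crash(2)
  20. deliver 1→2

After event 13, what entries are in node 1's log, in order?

w

[1] propose(0,'w') → ∅
[2] deliver 0→2 → N2(back v0 [w])
[3] deliver 2→0 → N0(prim v0 [w])
[4] deliver 0→1 → N1(back v0 [w])
[5] deliver 1→0 → ∅
[6] timeout(2) → N2(back v1 [w])
[7] propose(1,'y') → ∅
[8] deliver 0→2 → ∅
[9] crash(2) → N2(✗back v1 [w])
[10] timeout(2) → ∅
[11] timeout(1) → N1(prim v1 [w])
[12] recover(2) → N2(back v1 [w])
[13] deliver 2→0 → ∅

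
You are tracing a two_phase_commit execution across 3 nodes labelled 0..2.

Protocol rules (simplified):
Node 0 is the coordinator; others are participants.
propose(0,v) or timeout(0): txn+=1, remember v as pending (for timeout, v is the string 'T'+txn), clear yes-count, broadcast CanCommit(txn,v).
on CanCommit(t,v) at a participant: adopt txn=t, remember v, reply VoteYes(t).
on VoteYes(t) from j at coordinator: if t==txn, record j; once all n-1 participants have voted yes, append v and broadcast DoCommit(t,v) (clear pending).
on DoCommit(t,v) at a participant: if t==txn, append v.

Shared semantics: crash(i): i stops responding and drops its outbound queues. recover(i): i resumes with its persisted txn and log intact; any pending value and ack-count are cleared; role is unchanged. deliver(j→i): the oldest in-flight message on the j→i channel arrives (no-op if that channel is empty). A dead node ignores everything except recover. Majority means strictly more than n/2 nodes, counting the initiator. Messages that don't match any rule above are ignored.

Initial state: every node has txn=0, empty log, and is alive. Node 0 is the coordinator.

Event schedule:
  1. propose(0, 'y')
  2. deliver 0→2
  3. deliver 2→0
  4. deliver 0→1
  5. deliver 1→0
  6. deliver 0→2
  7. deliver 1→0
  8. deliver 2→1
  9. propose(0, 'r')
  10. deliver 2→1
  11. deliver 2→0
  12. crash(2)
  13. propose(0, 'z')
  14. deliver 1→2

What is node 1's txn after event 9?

1. propose(0,'y'):  <0:coor t1 ->
2. deliver 0→2:  <2:part t1 ->
3. deliver 2→0:  nop
4. deliver 0→1:  <1:part t1 ->
5. deliver 1→0:  <0:coor t1 y>
6. deliver 0→2:  <2:part t1 y>
7. deliver 1→0:  nop
8. deliver 2→1:  nop
9. propose(0,'r'):  <0:coor t2 y>

1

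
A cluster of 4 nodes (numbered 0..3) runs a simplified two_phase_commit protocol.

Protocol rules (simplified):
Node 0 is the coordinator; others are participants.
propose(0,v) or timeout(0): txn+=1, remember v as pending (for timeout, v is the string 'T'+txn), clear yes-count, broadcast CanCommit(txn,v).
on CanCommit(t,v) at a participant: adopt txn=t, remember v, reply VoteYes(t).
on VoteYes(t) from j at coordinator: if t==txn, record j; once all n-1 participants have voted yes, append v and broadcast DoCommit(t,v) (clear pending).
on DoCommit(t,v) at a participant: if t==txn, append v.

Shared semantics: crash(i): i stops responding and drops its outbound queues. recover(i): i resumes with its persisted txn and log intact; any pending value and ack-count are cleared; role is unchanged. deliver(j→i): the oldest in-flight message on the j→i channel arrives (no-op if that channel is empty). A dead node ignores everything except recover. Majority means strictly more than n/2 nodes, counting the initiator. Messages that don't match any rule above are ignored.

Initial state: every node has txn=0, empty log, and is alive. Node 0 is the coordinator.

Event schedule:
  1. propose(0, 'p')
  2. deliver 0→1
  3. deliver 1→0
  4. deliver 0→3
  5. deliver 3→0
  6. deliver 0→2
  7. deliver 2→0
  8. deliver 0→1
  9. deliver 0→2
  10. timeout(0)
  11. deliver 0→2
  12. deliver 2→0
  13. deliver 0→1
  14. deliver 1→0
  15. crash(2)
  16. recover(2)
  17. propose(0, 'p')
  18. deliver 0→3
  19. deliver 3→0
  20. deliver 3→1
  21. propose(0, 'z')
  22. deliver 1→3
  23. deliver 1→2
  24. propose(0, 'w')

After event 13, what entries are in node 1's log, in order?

p

after 1 — propose(0,'p'): n0:coor/t1/[-]
after 2 — deliver 0→1: n1:part/t1/[-]
after 3 — deliver 1→0: ·
after 4 — deliver 0→3: n3:part/t1/[-]
after 5 — deliver 3→0: ·
after 6 — deliver 0→2: n2:part/t1/[-]
after 7 — deliver 2→0: n0:coor/t1/[p]
after 8 — deliver 0→1: n1:part/t1/[p]
after 9 — deliver 0→2: n2:part/t1/[p]
after 10 — timeout(0): n0:coor/t2/[p]
after 11 — deliver 0→2: n2:part/t2/[p]
after 12 — deliver 2→0: ·
after 13 — deliver 0→1: n1:part/t2/[p]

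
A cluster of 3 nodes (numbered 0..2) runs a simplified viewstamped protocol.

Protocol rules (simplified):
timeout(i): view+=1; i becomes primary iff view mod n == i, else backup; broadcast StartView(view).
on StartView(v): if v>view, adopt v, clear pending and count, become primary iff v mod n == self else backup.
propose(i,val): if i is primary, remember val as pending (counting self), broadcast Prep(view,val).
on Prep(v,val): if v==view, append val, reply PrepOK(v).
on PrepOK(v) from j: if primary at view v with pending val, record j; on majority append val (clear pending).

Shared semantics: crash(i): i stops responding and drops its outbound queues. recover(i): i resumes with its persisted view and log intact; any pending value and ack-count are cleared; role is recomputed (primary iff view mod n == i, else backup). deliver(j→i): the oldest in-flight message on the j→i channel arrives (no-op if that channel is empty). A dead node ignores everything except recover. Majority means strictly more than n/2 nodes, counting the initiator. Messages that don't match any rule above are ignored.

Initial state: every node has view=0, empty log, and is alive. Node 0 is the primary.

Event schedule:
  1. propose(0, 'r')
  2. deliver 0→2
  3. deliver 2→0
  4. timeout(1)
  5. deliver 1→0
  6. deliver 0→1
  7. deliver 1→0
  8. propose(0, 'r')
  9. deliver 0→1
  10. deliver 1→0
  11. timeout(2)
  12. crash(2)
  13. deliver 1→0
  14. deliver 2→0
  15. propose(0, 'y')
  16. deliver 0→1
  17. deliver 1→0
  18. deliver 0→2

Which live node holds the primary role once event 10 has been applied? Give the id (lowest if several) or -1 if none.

step 1 propose(0,'r'): —
step 2 deliver 0→2: 2={back,v=0,log=r}
step 3 deliver 2→0: 0={prim,v=0,log=r}
step 4 timeout(1): 1={prim,v=1,log=-}
step 5 deliver 1→0: 0={back,v=1,log=r}
step 6 deliver 0→1: —
step 7 deliver 1→0: —
step 8 propose(0,'r'): —
step 9 deliver 0→1: —
step 10 deliver 1→0: —

1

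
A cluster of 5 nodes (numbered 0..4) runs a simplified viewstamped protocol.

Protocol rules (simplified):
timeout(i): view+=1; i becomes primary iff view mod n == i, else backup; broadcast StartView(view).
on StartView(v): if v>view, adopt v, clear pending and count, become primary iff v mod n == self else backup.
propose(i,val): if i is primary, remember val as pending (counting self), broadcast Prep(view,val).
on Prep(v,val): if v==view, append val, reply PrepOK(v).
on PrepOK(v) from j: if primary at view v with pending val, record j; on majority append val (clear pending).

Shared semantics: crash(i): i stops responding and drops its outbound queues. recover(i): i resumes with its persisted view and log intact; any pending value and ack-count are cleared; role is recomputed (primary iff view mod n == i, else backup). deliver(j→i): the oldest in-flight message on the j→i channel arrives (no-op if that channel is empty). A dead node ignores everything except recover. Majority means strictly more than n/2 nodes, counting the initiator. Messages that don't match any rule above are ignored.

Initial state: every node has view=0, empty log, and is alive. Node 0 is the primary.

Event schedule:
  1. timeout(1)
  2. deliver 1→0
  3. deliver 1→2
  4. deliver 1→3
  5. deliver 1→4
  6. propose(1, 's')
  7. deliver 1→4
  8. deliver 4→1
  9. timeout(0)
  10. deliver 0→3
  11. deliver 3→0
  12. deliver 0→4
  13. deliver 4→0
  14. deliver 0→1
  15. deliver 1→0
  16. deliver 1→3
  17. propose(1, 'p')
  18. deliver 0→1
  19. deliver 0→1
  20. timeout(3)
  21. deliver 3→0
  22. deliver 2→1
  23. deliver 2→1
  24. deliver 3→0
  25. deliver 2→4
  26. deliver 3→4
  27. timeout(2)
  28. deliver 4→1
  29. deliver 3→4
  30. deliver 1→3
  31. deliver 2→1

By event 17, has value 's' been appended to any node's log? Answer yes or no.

yes

[1] timeout(1) → N1(prim v1 [-])
[2] deliver 1→0 → N0(back v1 [-])
[3] deliver 1→2 → N2(back v1 [-])
[4] deliver 1→3 → N3(back v1 [-])
[5] deliver 1→4 → N4(back v1 [-])
[6] propose(1,'s') → ∅
[7] deliver 1→4 → N4(back v1 [s])
[8] deliver 4→1 → ∅
[9] timeout(0) → N0(back v2 [-])
[10] deliver 0→3 → N3(back v2 [-])
[11] deliver 3→0 → ∅
[12] deliver 0→4 → N4(back v2 [s])
[13] deliver 4→0 → ∅
[14] deliver 0→1 → N1(back v2 [-])
[15] deliver 1→0 → ∅
[16] deliver 1→3 → ∅
[17] propose(1,'p') → ∅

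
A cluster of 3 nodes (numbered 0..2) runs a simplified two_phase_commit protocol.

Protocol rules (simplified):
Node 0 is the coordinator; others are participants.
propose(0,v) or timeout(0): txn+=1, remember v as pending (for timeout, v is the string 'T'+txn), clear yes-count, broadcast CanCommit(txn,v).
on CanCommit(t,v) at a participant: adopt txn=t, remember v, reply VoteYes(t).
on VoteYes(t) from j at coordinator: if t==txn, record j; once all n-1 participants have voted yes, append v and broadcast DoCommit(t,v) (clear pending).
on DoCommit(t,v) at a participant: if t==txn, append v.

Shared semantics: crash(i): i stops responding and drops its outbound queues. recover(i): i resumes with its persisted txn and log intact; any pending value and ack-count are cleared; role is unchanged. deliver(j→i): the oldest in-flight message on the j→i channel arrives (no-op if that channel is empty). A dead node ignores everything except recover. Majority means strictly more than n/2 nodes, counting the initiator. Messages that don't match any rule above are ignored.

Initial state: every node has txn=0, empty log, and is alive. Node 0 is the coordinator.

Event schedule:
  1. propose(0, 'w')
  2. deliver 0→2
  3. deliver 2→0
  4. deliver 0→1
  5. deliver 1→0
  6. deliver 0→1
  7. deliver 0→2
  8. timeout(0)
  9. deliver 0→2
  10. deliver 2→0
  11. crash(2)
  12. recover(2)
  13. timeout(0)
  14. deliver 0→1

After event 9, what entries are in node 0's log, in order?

step 1 propose(0,'w'): 0={coor,t=1,log=-}
step 2 deliver 0→2: 2={part,t=1,log=-}
step 3 deliver 2→0: —
step 4 deliver 0→1: 1={part,t=1,log=-}
step 5 deliver 1→0: 0={coor,t=1,log=w}
step 6 deliver 0→1: 1={part,t=1,log=w}
step 7 deliver 0→2: 2={part,t=1,log=w}
step 8 timeout(0): 0={coor,t=2,log=w}
step 9 deliver 0→2: 2={part,t=2,log=w}

w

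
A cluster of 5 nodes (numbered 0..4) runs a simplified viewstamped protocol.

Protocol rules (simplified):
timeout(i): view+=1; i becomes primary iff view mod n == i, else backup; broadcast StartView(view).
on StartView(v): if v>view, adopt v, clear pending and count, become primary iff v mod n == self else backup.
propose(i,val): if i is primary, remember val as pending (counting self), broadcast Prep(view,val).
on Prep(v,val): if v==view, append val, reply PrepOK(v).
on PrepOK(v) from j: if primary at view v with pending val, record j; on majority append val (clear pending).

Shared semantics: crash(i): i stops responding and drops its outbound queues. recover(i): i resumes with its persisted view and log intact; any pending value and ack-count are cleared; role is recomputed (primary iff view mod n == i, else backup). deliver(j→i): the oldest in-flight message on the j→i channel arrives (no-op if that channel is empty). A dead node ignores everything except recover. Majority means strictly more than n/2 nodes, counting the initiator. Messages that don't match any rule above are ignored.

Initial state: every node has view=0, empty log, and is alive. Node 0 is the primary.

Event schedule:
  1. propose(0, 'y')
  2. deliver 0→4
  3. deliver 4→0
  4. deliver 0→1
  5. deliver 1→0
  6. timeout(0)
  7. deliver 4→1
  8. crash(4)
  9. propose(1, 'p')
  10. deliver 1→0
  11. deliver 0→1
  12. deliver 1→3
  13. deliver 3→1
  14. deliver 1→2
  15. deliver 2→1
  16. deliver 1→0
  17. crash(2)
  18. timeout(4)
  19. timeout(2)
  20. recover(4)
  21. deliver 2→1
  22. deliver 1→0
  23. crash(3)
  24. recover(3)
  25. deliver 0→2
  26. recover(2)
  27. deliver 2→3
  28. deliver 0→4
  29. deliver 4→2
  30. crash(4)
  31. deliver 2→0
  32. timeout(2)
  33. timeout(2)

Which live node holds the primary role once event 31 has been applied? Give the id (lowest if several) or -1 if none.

[1] propose(0,'y') → ∅
[2] deliver 0→4 → N4(back v0 [y])
[3] deliver 4→0 → ∅
[4] deliver 0→1 → N1(back v0 [y])
[5] deliver 1→0 → N0(prim v0 [y])
[6] timeout(0) → N0(back v1 [y])
[7] deliver 4→1 → ∅
[8] crash(4) → N4(✗back v0 [y])
[9] propose(1,'p') → ∅
[10] deliver 1→0 → ∅
[11] deliver 0→1 → N1(prim v1 [y])
[12] deliver 1→3 → ∅
[13] deliver 3→1 → ∅
[14] deliver 1→2 → ∅
[15] deliver 2→1 → ∅
[16] deliver 1→0 → ∅
[17] crash(2) → N2(✗back v0 [-])
[18] timeout(4) → ∅
[19] timeout(2) → ∅
[20] recover(4) → N4(back v0 [y])
[21] deliver 2→1 → ∅
[22] deliver 1→0 → ∅
[23] crash(3) → N3(✗back v0 [-])
[24] recover(3) → N3(back v0 [-])
[25] deliver 0→2 → ∅
[26] recover(2) → N2(back v0 [-])
[27] deliver 2→3 → ∅
[28] deliver 0→4 → N4(back v1 [y])
[29] deliver 4→2 → ∅
[30] crash(4) → N4(✗back v1 [y])
[31] deliver 2→0 → ∅

1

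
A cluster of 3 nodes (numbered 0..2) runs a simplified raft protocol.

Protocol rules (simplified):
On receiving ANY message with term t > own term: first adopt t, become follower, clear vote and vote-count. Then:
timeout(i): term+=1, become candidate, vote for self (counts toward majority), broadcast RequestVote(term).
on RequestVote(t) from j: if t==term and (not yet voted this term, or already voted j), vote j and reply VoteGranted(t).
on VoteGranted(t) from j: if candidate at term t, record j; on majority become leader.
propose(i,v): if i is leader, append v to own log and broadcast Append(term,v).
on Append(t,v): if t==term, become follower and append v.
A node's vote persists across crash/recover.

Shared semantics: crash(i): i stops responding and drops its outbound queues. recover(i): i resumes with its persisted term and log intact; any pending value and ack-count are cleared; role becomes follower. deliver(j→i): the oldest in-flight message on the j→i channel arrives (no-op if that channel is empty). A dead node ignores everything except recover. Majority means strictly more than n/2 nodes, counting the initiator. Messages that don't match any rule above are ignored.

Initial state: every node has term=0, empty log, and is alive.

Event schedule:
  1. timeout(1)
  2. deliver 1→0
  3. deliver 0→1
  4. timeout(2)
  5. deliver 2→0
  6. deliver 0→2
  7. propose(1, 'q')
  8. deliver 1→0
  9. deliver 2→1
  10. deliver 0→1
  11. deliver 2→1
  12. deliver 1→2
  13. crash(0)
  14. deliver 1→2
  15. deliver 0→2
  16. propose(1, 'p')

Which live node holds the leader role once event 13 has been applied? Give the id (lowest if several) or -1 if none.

[1] timeout(1) → N1(cand t1 [-])
[2] deliver 1→0 → N0(foll t1 [-])
[3] deliver 0→1 → N1(lead t1 [-])
[4] timeout(2) → N2(cand t1 [-])
[5] deliver 2→0 → ∅
[6] deliver 0→2 → ∅
[7] propose(1,'q') → N1(lead t1 [q])
[8] deliver 1→0 → N0(foll t1 [q])
[9] deliver 2→1 → ∅
[10] deliver 0→1 → ∅
[11] deliver 2→1 → ∅
[12] deliver 1→2 → ∅
[13] crash(0) → N0(✗foll t1 [q])

1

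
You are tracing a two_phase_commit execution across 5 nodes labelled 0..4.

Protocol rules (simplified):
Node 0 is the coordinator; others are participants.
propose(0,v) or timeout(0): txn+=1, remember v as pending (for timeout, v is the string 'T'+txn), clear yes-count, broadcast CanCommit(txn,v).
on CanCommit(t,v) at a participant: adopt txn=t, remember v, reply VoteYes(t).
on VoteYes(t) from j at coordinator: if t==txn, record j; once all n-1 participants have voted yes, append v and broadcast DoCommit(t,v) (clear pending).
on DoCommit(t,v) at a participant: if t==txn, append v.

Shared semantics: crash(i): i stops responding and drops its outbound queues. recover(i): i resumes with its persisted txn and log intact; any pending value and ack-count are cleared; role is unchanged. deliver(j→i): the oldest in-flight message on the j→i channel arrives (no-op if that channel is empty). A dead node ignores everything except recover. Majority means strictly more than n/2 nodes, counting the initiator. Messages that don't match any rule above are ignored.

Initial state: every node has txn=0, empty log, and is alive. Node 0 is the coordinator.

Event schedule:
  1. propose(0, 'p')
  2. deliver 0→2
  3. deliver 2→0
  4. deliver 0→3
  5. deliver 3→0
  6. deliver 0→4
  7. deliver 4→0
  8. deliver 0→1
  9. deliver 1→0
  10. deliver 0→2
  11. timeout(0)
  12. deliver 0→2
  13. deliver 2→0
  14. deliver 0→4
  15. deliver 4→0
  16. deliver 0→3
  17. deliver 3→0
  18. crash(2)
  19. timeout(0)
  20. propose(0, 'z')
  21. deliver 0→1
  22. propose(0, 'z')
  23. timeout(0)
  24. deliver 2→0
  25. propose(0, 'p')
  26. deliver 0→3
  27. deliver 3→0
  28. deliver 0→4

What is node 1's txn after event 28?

step 1 propose(0,'p'): 0={coor,t=1,log=-}
step 2 deliver 0→2: 2={part,t=1,log=-}
step 3 deliver 2→0: —
step 4 deliver 0→3: 3={part,t=1,log=-}
step 5 deliver 3→0: —
step 6 deliver 0→4: 4={part,t=1,log=-}
step 7 deliver 4→0: —
step 8 deliver 0→1: 1={part,t=1,log=-}
step 9 deliver 1→0: 0={coor,t=1,log=p}
step 10 deliver 0→2: 2={part,t=1,log=p}
step 11 timeout(0): 0={coor,t=2,log=p}
step 12 deliver 0→2: 2={part,t=2,log=p}
step 13 deliver 2→0: —
step 14 deliver 0→4: 4={part,t=1,log=p}
step 15 deliver 4→0: —
step 16 deliver 0→3: 3={part,t=1,log=p}
step 17 deliver 3→0: —
step 18 crash(2): 2={✗part,t=2,log=p}
step 19 timeout(0): 0={coor,t=3,log=p}
step 20 propose(0,'z'): 0={coor,t=4,log=p}
step 21 deliver 0→1: 1={part,t=1,log=p}
step 22 propose(0,'z'): 0={coor,t=5,log=p}
step 23 timeout(0): 0={coor,t=6,log=p}
step 24 deliver 2→0: —
step 25 propose(0,'p'): 0={coor,t=7,log=p}
step 26 deliver 0→3: 3={part,t=2,log=p}
step 27 deliver 3→0: —
step 28 deliver 0→4: 4={part,t=2,log=p}

1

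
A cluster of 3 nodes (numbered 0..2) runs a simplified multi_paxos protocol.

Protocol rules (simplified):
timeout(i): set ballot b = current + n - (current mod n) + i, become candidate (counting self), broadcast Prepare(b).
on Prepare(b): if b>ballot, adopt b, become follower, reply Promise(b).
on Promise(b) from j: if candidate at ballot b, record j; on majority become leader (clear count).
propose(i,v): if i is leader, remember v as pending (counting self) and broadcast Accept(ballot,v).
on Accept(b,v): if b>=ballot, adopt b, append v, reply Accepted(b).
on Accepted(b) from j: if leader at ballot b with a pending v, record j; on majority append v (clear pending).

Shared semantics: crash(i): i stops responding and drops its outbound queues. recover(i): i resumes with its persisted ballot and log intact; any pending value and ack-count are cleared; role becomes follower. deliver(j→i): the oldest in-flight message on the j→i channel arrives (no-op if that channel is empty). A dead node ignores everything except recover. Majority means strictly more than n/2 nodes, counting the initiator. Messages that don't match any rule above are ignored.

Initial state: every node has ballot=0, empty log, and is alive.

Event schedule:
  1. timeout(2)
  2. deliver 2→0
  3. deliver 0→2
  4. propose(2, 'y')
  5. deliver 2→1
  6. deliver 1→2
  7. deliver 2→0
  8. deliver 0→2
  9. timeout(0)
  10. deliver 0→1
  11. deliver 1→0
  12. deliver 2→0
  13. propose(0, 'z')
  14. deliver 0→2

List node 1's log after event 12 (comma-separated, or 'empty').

1. timeout(2):  <2:cand b5 ->
2. deliver 2→0:  <0:foll b5 ->
3. deliver 0→2:  <2:lead b5 ->
4. propose(2,'y'):  nop
5. deliver 2→1:  <1:foll b5 ->
6. deliver 1→2:  nop
7. deliver 2→0:  <0:foll b5 y>
8. deliver 0→2:  <2:lead b5 y>
9. timeout(0):  <0:cand b6 y>
10. deliver 0→1:  <1:foll b6 ->
11. deliver 1→0:  <0:lead b6 y>
12. deliver 2→0:  nop

empty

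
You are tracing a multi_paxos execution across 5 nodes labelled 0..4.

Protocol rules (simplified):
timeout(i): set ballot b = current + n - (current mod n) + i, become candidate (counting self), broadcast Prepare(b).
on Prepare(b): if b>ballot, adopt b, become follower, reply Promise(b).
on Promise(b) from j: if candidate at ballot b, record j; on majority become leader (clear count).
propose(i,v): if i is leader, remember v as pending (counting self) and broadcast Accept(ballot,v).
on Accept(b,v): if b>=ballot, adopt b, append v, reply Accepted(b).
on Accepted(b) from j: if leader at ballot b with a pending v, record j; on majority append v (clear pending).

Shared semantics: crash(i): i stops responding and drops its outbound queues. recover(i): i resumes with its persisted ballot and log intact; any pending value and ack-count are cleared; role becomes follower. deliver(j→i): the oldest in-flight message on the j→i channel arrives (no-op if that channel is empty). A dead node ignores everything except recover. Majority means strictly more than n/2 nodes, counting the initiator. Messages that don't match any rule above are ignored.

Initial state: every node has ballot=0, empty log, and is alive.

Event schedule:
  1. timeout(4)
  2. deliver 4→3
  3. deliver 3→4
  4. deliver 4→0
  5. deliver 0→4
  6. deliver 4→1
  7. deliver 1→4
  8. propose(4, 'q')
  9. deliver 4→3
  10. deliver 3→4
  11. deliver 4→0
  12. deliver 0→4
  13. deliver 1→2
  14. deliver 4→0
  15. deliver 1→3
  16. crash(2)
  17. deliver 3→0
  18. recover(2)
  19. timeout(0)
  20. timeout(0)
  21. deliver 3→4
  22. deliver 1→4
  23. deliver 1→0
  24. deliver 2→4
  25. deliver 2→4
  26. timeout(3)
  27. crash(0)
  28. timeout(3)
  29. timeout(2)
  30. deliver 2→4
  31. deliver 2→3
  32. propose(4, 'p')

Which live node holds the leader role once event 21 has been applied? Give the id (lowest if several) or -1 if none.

4

after 1 — timeout(4): n4:cand/b9/[-]
after 2 — deliver 4→3: n3:foll/b9/[-]
after 3 — deliver 3→4: ·
after 4 — deliver 4→0: n0:foll/b9/[-]
after 5 — deliver 0→4: n4:lead/b9/[-]
after 6 — deliver 4→1: n1:foll/b9/[-]
after 7 — deliver 1→4: ·
after 8 — propose(4,'q'): ·
after 9 — deliver 4→3: n3:foll/b9/[q]
after 10 — deliver 3→4: ·
after 11 — deliver 4→0: n0:foll/b9/[q]
after 12 — deliver 0→4: n4:lead/b9/[q]
after 13 — deliver 1→2: ·
after 14 — deliver 4→0: ·
after 15 — deliver 1→3: ·
after 16 — crash(2): n2:✗foll/b0/[-]
after 17 — deliver 3→0: ·
after 18 — recover(2): n2:foll/b0/[-]
after 19 — timeout(0): n0:cand/b10/[q]
after 20 — timeout(0): n0:cand/b15/[q]
after 21 — deliver 3→4: ·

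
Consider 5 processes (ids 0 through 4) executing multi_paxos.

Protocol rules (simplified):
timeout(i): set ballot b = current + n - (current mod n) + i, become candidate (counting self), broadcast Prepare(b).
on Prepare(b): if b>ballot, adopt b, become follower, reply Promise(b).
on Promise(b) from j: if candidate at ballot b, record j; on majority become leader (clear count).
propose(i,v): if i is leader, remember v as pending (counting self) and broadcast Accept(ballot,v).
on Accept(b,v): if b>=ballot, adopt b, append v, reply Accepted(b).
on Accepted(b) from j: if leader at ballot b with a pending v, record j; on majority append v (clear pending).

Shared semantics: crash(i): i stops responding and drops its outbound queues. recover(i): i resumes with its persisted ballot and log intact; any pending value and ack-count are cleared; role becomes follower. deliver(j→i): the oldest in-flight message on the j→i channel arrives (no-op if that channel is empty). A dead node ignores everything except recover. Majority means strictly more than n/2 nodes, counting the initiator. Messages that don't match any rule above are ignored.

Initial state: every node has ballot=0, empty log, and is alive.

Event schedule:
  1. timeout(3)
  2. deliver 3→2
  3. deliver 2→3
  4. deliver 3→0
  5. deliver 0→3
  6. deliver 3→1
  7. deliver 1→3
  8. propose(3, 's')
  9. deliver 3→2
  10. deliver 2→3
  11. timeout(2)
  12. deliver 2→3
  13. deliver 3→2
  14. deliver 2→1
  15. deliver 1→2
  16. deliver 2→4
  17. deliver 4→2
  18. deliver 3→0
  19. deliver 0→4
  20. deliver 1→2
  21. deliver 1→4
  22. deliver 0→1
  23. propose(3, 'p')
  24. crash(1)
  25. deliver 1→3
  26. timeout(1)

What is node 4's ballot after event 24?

12

1. timeout(3):  <3:cand b8 ->
2. deliver 3→2:  <2:foll b8 ->
3. deliver 2→3:  nop
4. deliver 3→0:  <0:foll b8 ->
5. deliver 0→3:  <3:lead b8 ->
6. deliver 3→1:  <1:foll b8 ->
7. deliver 1→3:  nop
8. propose(3,'s'):  nop
9. deliver 3→2:  <2:foll b8 s>
10. deliver 2→3:  nop
11. timeout(2):  <2:cand b12 s>
12. deliver 2→3:  <3:foll b12 ->
13. deliver 3→2:  nop
14. deliver 2→1:  <1:foll b12 ->
15. deliver 1→2:  <2:lead b12 s>
16. deliver 2→4:  <4:foll b12 ->
17. deliver 4→2:  nop
18. deliver 3→0:  <0:foll b8 s>
19. deliver 0→4:  nop
20. deliver 1→2:  nop
21. deliver 1→4:  nop
22. deliver 0→1:  nop
23. propose(3,'p'):  nop
24. crash(1):  <1:✗foll b12 ->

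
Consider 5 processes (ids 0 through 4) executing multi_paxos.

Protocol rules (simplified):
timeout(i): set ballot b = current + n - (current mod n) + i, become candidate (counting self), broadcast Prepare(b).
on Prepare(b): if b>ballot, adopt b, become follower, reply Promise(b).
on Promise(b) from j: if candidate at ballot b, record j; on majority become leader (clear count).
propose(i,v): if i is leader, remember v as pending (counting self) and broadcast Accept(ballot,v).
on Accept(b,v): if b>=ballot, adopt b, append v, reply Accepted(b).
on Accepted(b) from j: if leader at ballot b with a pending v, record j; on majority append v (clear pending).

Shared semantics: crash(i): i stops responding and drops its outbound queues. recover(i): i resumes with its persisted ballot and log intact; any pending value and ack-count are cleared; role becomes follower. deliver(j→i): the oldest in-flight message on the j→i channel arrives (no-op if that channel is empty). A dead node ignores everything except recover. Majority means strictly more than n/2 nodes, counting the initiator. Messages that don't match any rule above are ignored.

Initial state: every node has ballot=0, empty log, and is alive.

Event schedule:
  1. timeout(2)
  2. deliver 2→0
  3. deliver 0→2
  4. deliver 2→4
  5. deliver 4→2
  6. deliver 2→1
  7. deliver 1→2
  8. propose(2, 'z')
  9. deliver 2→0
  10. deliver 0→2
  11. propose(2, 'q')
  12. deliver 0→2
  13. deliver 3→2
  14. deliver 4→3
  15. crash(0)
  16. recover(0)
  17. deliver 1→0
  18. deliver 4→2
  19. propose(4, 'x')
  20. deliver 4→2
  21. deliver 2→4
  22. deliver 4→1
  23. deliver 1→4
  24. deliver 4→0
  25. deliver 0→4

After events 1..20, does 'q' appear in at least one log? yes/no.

1. timeout(2):  <2:cand b7 ->
2. deliver 2→0:  <0:foll b7 ->
3. deliver 0→2:  nop
4. deliver 2→4:  <4:foll b7 ->
5. deliver 4→2:  <2:lead b7 ->
6. deliver 2→1:  <1:foll b7 ->
7. deliver 1→2:  nop
8. propose(2,'z'):  nop
9. deliver 2→0:  <0:foll b7 z>
10. deliver 0→2:  nop
11. propose(2,'q'):  nop
12. deliver 0→2:  nop
13. deliver 3→2:  nop
14. deliver 4→3:  nop
15. crash(0):  <0:✗foll b7 z>
16. recover(0):  <0:foll b7 z>
17. deliver 1→0:  nop
18. deliver 4→2:  nop
19. propose(4,'x'):  nop
20. deliver 4→2:  nop

no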